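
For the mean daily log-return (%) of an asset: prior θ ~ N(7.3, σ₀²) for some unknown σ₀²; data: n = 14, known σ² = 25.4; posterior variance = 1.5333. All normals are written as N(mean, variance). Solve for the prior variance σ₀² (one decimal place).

For the Normal–Normal model with known σ², precisions add: τ_n = τ₀ + n/σ².
So 1/σ₀² = 1/1.5333 − 14/25.4 = 0.652188 − 0.551181 = 0.101007.
Hence σ₀² = 1/0.101007 ≈ 9.9.

σ₀² = 9.9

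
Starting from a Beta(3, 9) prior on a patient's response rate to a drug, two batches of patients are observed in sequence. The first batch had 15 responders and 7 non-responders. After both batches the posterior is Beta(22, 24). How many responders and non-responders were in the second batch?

4 responders and 8 non-responders

Sequential conjugate updates are equivalent to a single update on the pooled data, so total successes = posterior α − prior α and total failures = posterior β − prior β.
Total across both batches: 22−3=19 responders, 24−9=15 non-responders.
Subtract the first batch: 19−15=4 responders and 15−7=8 non-responders.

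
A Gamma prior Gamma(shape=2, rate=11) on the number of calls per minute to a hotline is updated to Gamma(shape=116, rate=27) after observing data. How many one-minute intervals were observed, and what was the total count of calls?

A Gamma(α, β) prior (rate parametrization) on a Poisson rate with n observations summing to S gives posterior Gamma(α+S, β+n).
Matching: Σxᵢ = 116 − 2 = 114 and n = 27 − 11 = 16.

n = 16 one-minute intervals with total 114 calls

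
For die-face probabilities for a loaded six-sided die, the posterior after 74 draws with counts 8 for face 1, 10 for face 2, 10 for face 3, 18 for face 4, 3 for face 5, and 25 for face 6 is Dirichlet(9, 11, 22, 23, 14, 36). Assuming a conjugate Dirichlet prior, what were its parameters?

Dirichlet(1, 1, 12, 5, 11, 11)

For a Dirichlet(α) prior with multinomial counts c, the posterior is Dirichlet(α + c) componentwise.
Subtract each count from the matching posterior parameter: 9−8=1, 11−10=1, 22−10=12, 23−18=5, 14−3=11, 36−25=11.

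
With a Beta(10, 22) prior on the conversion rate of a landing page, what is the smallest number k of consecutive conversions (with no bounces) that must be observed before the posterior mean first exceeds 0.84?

After k conversions and 0 bounces the posterior is Beta(10+k, 22), with mean (10+k)/(10+22+k).
Set (10+k)/(32+k) > 0.84 and solve: k > (0.84·32 − 10)/(1 − 0.84) = 105.500.
The smallest integer exceeding 105.500 is 106.

k = 106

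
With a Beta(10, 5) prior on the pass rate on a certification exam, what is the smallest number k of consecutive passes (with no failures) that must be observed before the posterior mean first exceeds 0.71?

k = 3

After k passes and 0 failures the posterior is Beta(10+k, 5), with mean (10+k)/(10+5+k).
Set (10+k)/(15+k) > 0.71 and solve: k > (0.71·15 − 10)/(1 − 0.71) = 2.241.
The smallest integer exceeding 2.241 is 3.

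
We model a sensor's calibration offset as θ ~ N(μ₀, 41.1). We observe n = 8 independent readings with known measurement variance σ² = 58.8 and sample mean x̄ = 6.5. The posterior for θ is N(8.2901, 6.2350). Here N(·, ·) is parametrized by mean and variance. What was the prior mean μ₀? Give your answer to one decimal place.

With known observation variance, the Normal–Normal posterior has precision τ_n = τ₀ + n/σ² and mean μ_n = (τ₀μ₀ + (n/σ²)x̄)/τ_n.
Here τ₀ = 1/41.1 = 0.024331 and τ_data = 8/58.8 = 0.136054, so τ_n = 0.160385.
Rearranging for μ₀: μ₀ = (μ_n·τ_n − τ_data·x̄)/τ₀ = (8.2901·0.160385 − 0.136054·6.5) / 0.024331 = 0.445257/0.024331 ≈ 18.3.

μ₀ = 18.3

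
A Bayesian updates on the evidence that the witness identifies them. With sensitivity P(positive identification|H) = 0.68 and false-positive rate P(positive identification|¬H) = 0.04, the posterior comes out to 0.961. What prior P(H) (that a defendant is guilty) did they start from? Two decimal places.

In odds form, posterior odds = prior odds × likelihood ratio, so prior odds = posterior odds ÷ LR.
Posterior odds = 0.961/(1−0.961) = 24.6410. LR = 0.68/0.04 = 17.0000.
Prior odds = 24.6410/17.0000 = 1.4495, so P(H) = 1.4495/(1+1.4495) ≈ 0.59.

P(H) = 0.59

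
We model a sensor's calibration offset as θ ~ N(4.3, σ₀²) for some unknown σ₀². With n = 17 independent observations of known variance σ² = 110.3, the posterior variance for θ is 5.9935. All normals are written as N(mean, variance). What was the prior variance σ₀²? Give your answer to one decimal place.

Posterior precision equals prior precision plus data precision: 1/σ_n² = 1/σ₀² + n/σ².
So 1/σ₀² = 1/5.9935 − 17/110.3 = 0.166847 − 0.154125 = 0.012722.
Hence σ₀² = 1/0.012722 ≈ 78.6.

σ₀² = 78.6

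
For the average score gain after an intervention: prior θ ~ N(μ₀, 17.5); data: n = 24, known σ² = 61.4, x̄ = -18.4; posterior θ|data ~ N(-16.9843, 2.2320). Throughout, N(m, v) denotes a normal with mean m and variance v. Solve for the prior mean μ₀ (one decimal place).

μ₀ = -7.3

The posterior mean is a precision-weighted average: μ_n = (τ₀μ₀ + τ_data·x̄)/(τ₀+τ_data), with τ₀=1/σ₀² and τ_data=n/σ².
Here τ₀ = 1/17.5 = 0.057143 and τ_data = 24/61.4 = 0.390879, so τ_n = 0.448022.
Rearranging for μ₀: μ₀ = (μ_n·τ_n − τ_data·x̄)/τ₀ = (-16.9843·0.448022 − 0.390879·-18.4) / 0.057143 = -0.417166/0.057143 ≈ -7.3.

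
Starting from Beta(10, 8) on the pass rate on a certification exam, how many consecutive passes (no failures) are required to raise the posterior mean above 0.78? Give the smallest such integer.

k = 19

After k passes and 0 failures the posterior is Beta(10+k, 8), with mean (10+k)/(10+8+k).
Set (10+k)/(18+k) > 0.78 and solve: k > (0.78·18 − 10)/(1 − 0.78) = 18.364.
The smallest integer exceeding 18.364 is 19.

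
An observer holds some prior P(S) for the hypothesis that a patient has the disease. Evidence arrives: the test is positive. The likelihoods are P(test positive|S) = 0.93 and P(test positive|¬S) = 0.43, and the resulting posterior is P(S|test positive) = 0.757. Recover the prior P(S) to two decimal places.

P(S) = 0.59

Bayes' rule in odds form gives O(S|E) = O(S)·[P(E|S)/P(E|¬S)], hence O(S) = O(S|E)/LR.
Posterior odds = 0.757/(1−0.757) = 3.1152. LR = 0.93/0.43 = 2.1628.
Prior odds = 3.1152/2.1628 = 1.4404, so P(S) = 1.4404/(1+1.4404) ≈ 0.59.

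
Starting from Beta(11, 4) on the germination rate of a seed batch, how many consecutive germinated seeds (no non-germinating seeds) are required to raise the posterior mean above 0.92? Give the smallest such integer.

k = 36

After k germinated seeds and 0 non-germinating seeds the posterior is Beta(11+k, 4), with mean (11+k)/(11+4+k).
Set (11+k)/(15+k) > 0.92 and solve: k > (0.92·15 − 11)/(1 − 0.92) = 35.000.
The smallest integer exceeding 35.000 is 36.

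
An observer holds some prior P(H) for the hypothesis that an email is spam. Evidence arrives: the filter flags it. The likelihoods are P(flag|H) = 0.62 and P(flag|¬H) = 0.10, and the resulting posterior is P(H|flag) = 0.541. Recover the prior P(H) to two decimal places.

P(H) = 0.16

In odds form, posterior odds = prior odds × likelihood ratio, so prior odds = posterior odds ÷ LR.
Posterior odds = 0.541/(1−0.541) = 1.1786. LR = 0.62/0.10 = 6.2000.
Prior odds = 1.1786/6.2000 = 0.1901, so P(H) = 0.1901/(1+0.1901) ≈ 0.16.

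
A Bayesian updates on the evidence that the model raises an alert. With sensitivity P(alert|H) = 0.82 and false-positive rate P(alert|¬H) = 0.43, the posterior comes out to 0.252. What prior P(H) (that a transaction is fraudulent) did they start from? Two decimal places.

P(H) = 0.15

In odds form, posterior odds = prior odds × likelihood ratio, so prior odds = posterior odds ÷ LR.
Posterior odds = 0.252/(1−0.252) = 0.3369. LR = 0.82/0.43 = 1.9070.
Prior odds = 0.3369/1.9070 = 0.1767, so P(H) = 0.1767/(1+0.1767) ≈ 0.15.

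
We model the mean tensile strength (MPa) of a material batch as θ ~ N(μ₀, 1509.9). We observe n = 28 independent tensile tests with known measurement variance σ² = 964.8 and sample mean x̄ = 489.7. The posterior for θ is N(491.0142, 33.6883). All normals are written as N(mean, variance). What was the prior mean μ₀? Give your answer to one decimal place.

μ₀ = 548.6

With known observation variance, the Normal–Normal posterior has precision τ_n = τ₀ + n/σ² and mean μ_n = (τ₀μ₀ + (n/σ²)x̄)/τ_n.
Here τ₀ = 1/1509.9 = 0.000662 and τ_data = 28/964.8 = 0.029022, so τ_n = 0.029684.
Rearranging for μ₀: μ₀ = (μ_n·τ_n − τ_data·x̄)/τ₀ = (491.0142·0.029684 − 0.029022·489.7) / 0.000662 = 0.363192/0.000662 ≈ 548.6.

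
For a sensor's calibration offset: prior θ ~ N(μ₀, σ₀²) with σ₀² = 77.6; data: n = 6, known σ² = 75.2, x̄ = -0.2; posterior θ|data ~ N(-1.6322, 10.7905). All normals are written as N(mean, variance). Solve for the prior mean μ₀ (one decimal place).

μ₀ = -10.5

The posterior mean is a precision-weighted average: μ_n = (τ₀μ₀ + τ_data·x̄)/(τ₀+τ_data), with τ₀=1/σ₀² and τ_data=n/σ².
Here τ₀ = 1/77.6 = 0.012887 and τ_data = 6/75.2 = 0.079787, so τ_n = 0.092674.
Rearranging for μ₀: μ₀ = (μ_n·τ_n − τ_data·x̄)/τ₀ = (-1.6322·0.092674 − 0.079787·-0.2) / 0.012887 = -0.135305/0.012887 ≈ -10.5.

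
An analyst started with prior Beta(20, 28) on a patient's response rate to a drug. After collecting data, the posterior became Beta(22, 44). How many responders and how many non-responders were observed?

2 responders and 16 non-responders

A Beta(α, β) prior with s successes and f failures in binomial data gives a Beta(α+s, β+f) posterior.
Match parameters: s=22−20=2, f=44−28=16.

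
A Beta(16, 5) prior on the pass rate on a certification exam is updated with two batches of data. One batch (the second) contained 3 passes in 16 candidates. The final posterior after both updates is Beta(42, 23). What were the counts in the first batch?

23 passes and 5 failures

Sequential conjugate updates are equivalent to a single update on the pooled data, so total successes = posterior α − prior α and total failures = posterior β − prior β.
Total across both batches: 42−16=26 passes, 23−5=18 failures.
Subtract the second batch: 26−3=23 passes and 18−13=5 failures.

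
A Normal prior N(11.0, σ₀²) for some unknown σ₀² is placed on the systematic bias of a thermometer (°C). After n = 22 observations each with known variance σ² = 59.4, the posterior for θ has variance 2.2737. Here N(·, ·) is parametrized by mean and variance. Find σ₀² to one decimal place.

Posterior precision equals prior precision plus data precision: 1/σ_n² = 1/σ₀² + n/σ².
So 1/σ₀² = 1/2.2737 − 22/59.4 = 0.439812 − 0.370370 = 0.069442.
Hence σ₀² = 1/0.069442 ≈ 14.4.

σ₀² = 14.4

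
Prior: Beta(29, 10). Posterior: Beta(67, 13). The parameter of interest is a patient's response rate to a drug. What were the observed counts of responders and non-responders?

Under Beta–binomial conjugacy the posterior parameters are (a+s, b+f).
So s = 67 − 29 = 38 and f = 13 − 10 = 3.

38 responders and 3 non-responders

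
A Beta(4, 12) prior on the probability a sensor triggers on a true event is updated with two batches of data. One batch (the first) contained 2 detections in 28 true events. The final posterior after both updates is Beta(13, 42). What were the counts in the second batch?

Sequential conjugate updates are equivalent to a single update on the pooled data, so total successes = posterior α − prior α and total failures = posterior β − prior β.
Total across both batches: 13−4=9 detections, 42−12=30 misses.
Subtract the first batch: 9−2=7 detections and 30−26=4 misses.

7 detections and 4 misses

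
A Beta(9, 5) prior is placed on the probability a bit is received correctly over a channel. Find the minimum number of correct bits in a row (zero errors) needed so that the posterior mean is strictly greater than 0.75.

After k correct bits and 0 errors the posterior is Beta(9+k, 5), with mean (9+k)/(9+5+k).
Set (9+k)/(14+k) > 0.75 and solve: k > (0.75·14 − 9)/(1 − 0.75) = 6.000.
The smallest integer exceeding 6.000 is 7.

k = 7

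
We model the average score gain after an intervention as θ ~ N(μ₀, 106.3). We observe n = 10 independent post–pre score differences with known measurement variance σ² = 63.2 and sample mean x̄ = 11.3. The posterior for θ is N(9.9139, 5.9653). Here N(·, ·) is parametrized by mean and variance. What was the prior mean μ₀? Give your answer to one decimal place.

μ₀ = -13.4

The posterior mean is a precision-weighted average: μ_n = (τ₀μ₀ + τ_data·x̄)/(τ₀+τ_data), with τ₀=1/σ₀² and τ_data=n/σ².
Here τ₀ = 1/106.3 = 0.009407 and τ_data = 10/63.2 = 0.158228, so τ_n = 0.167635.
Rearranging for μ₀: μ₀ = (μ_n·τ_n − τ_data·x̄)/τ₀ = (9.9139·0.167635 − 0.158228·11.3) / 0.009407 = -0.126060/0.009407 ≈ -13.4.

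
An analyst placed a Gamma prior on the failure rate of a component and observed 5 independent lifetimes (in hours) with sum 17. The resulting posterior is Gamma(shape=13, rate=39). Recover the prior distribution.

Gamma(shape=8, rate=22)

Gamma–exponential conjugacy: posterior shape = α + n, posterior rate = β + Σtᵢ.
So α = 13 − 5 = 8 and β = 39 − 17 = 22.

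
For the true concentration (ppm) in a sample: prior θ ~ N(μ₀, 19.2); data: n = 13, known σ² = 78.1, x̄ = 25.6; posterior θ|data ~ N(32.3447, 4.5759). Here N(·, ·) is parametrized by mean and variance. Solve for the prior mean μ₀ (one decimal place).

With known observation variance, the Normal–Normal posterior has precision τ_n = τ₀ + n/σ² and mean μ_n = (τ₀μ₀ + (n/σ²)x̄)/τ_n.
Here τ₀ = 1/19.2 = 0.052083 and τ_data = 13/78.1 = 0.166453, so τ_n = 0.218536.
Rearranging for μ₀: μ₀ = (μ_n·τ_n − τ_data·x̄)/τ₀ = (32.3447·0.218536 − 0.166453·25.6) / 0.052083 = 2.807285/0.052083 ≈ 53.9.

μ₀ = 53.9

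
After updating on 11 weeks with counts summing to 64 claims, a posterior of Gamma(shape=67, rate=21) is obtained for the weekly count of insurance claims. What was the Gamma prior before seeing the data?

Gamma(shape=3, rate=10)

Gamma–Poisson conjugacy: posterior shape = α + Σxᵢ, posterior rate = β + n.
So α = 67 − 64 = 3 and β = 21 − 11 = 10.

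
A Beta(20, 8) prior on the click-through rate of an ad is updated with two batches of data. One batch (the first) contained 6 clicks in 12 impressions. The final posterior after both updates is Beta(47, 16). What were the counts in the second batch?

Because Beta–binomial updating is additive in the counts, the combined data contributed (α_post−α_prior, β_post−β_prior) successes and failures.
Total across both batches: 47−20=27 clicks, 16−8=8 non-clicks.
Subtract the first batch: 27−6=21 clicks and 8−6=2 non-clicks.

21 clicks and 2 non-clicks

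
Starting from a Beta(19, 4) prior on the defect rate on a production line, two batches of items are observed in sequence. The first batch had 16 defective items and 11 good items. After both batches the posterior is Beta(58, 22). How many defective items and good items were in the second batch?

Because Beta–binomial updating is additive in the counts, the combined data contributed (α_post−α_prior, β_post−β_prior) successes and failures.
Total across both batches: 58−19=39 defective items, 22−4=18 good items.
Subtract the first batch: 39−16=23 defective items and 18−11=7 good items.

23 defective items and 7 good items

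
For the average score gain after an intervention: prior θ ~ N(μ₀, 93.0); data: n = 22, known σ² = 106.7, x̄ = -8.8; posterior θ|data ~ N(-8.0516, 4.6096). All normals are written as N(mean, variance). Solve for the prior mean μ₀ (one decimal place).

μ₀ = 6.3

With known observation variance, the Normal–Normal posterior has precision τ_n = τ₀ + n/σ² and mean μ_n = (τ₀μ₀ + (n/σ²)x̄)/τ_n.
Here τ₀ = 1/93.0 = 0.010753 and τ_data = 22/106.7 = 0.206186, so τ_n = 0.216939.
Rearranging for μ₀: μ₀ = (μ_n·τ_n − τ_data·x̄)/τ₀ = (-8.0516·0.216939 − 0.206186·-8.8) / 0.010753 = 0.067731/0.010753 ≈ 6.3.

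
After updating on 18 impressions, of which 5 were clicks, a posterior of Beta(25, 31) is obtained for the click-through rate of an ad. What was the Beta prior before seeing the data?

Beta(20, 18)

Beta is conjugate to the binomial likelihood: posterior = Beta(a+s, b+f).
So a = 25 − 5 = 20 and b = 31 − 13 = 18.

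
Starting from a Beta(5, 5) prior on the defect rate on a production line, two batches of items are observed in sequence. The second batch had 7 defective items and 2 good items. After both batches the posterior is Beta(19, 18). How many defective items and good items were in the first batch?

7 defective items and 11 good items

Because Beta–binomial updating is additive in the counts, the combined data contributed (α_post−α_prior, β_post−β_prior) successes and failures.
Total across both batches: 19−5=14 defective items, 18−5=13 good items.
Subtract the second batch: 14−7=7 defective items and 13−2=11 good items.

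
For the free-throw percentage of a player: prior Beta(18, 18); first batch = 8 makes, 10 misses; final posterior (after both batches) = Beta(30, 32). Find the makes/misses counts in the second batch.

4 makes and 4 misses

Sequential conjugate updates are equivalent to a single update on the pooled data, so total successes = posterior α − prior α and total failures = posterior β − prior β.
Total across both batches: 30−18=12 makes, 32−18=14 misses.
Subtract the first batch: 12−8=4 makes and 14−10=4 misses.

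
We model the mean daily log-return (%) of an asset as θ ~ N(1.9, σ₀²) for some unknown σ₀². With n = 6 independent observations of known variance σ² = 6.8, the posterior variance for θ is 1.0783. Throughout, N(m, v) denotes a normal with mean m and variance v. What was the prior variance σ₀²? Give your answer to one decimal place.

For the Normal–Normal model with known σ², precisions add: τ_n = τ₀ + n/σ².
So 1/σ₀² = 1/1.0783 − 6/6.8 = 0.927386 − 0.882353 = 0.045033.
Hence σ₀² = 1/0.045033 ≈ 22.2.

σ₀² = 22.2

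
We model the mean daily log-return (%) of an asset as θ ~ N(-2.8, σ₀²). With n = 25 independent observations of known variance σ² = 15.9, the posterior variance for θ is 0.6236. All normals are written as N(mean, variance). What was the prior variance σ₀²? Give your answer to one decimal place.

Posterior precision equals prior precision plus data precision: 1/σ_n² = 1/σ₀² + n/σ².
So 1/σ₀² = 1/0.6236 − 25/15.9 = 1.603592 − 1.572327 = 0.031265.
Hence σ₀² = 1/0.031265 ≈ 32.0.

σ₀² = 32.0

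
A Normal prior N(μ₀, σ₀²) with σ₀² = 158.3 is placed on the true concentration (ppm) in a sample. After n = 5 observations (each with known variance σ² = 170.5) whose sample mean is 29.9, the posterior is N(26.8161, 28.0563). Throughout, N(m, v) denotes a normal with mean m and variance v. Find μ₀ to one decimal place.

The posterior mean is a precision-weighted average: μ_n = (τ₀μ₀ + τ_data·x̄)/(τ₀+τ_data), with τ₀=1/σ₀² and τ_data=n/σ².
Here τ₀ = 1/158.3 = 0.006317 and τ_data = 5/170.5 = 0.029326, so τ_n = 0.035643.
Rearranging for μ₀: μ₀ = (μ_n·τ_n − τ_data·x̄)/τ₀ = (26.8161·0.035643 − 0.029326·29.9) / 0.006317 = 0.078959/0.006317 ≈ 12.5.

μ₀ = 12.5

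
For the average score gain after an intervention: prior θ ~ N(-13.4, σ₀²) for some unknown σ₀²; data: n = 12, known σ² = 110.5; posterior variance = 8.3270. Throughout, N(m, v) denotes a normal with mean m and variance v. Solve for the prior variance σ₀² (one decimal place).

Posterior precision equals prior precision plus data precision: 1/σ_n² = 1/σ₀² + n/σ².
So 1/σ₀² = 1/8.3270 − 12/110.5 = 0.120091 − 0.108597 = 0.011494.
Hence σ₀² = 1/0.011494 ≈ 87.0.

σ₀² = 87.0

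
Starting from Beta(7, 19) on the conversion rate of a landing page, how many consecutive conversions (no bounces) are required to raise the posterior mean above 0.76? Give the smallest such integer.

After k conversions and 0 bounces the posterior is Beta(7+k, 19), with mean (7+k)/(7+19+k).
Set (7+k)/(26+k) > 0.76 and solve: k > (0.76·26 − 7)/(1 − 0.76) = 53.167.
The smallest integer exceeding 53.167 is 54, and checking k=54: (61)/(80) = 0.7625 > 0.76.

k = 54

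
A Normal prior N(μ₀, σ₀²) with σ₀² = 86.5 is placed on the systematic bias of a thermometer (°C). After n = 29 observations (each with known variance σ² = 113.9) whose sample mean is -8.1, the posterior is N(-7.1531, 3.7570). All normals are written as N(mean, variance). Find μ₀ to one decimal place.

μ₀ = 13.7

The posterior mean is a precision-weighted average: μ_n = (τ₀μ₀ + τ_data·x̄)/(τ₀+τ_data), with τ₀=1/σ₀² and τ_data=n/σ².
Here τ₀ = 1/86.5 = 0.011561 and τ_data = 29/113.9 = 0.254609, so τ_n = 0.266170.
Rearranging for μ₀: μ₀ = (μ_n·τ_n − τ_data·x̄)/τ₀ = (-7.1531·0.266170 − 0.254609·-8.1) / 0.011561 = 0.158392/0.011561 ≈ 13.7.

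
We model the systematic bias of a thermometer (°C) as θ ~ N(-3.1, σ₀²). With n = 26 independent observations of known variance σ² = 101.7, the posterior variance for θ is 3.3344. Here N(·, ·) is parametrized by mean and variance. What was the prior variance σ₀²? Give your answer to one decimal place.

Posterior precision equals prior precision plus data precision: 1/σ_n² = 1/σ₀² + n/σ².
So 1/σ₀² = 1/3.3344 − 26/101.7 = 0.299904 − 0.255654 = 0.044250.
Hence σ₀² = 1/0.044250 ≈ 22.6.

σ₀² = 22.6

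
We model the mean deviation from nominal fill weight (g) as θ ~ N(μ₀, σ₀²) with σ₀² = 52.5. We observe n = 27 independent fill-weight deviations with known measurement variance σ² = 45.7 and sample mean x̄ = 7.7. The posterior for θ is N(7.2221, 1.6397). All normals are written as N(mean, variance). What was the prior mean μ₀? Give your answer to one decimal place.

μ₀ = -7.6

With known observation variance, the Normal–Normal posterior has precision τ_n = τ₀ + n/σ² and mean μ_n = (τ₀μ₀ + (n/σ²)x̄)/τ_n.
Here τ₀ = 1/52.5 = 0.019048 and τ_data = 27/45.7 = 0.590810, so τ_n = 0.609858.
Rearranging for μ₀: μ₀ = (μ_n·τ_n − τ_data·x̄)/τ₀ = (7.2221·0.609858 − 0.590810·7.7) / 0.019048 = -0.144782/0.019048 ≈ -7.6.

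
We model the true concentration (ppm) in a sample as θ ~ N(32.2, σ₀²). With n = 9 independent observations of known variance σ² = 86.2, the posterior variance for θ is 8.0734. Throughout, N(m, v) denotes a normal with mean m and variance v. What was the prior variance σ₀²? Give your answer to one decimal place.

For the Normal–Normal model with known σ², precisions add: τ_n = τ₀ + n/σ².
So 1/σ₀² = 1/8.0734 − 9/86.2 = 0.123864 − 0.104408 = 0.019456.
Hence σ₀² = 1/0.019456 ≈ 51.4.

σ₀² = 51.4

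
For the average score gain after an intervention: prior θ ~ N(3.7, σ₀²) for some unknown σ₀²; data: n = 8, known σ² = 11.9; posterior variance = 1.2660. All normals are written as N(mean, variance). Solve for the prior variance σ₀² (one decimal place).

σ₀² = 8.5

Posterior precision equals prior precision plus data precision: 1/σ_n² = 1/σ₀² + n/σ².
So 1/σ₀² = 1/1.2660 − 8/11.9 = 0.789889 − 0.672269 = 0.117620.
Hence σ₀² = 1/0.117620 ≈ 8.5.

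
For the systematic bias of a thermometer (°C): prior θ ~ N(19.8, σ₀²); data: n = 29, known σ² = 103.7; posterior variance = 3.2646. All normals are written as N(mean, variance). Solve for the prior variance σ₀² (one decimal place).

For the Normal–Normal model with known σ², precisions add: τ_n = τ₀ + n/σ².
So 1/σ₀² = 1/3.2646 − 29/103.7 = 0.306316 − 0.279653 = 0.026663.
Hence σ₀² = 1/0.026663 ≈ 37.5.

σ₀² = 37.5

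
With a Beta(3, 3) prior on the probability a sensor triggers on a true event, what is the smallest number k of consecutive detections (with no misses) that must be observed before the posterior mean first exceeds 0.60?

After k detections and 0 misses the posterior is Beta(3+k, 3), with mean (3+k)/(3+3+k).
Set (3+k)/(6+k) > 0.60 and solve: k > (0.60·6 − 3)/(1 − 0.60) = 1.500.
The smallest integer exceeding 1.500 is 2.

k = 2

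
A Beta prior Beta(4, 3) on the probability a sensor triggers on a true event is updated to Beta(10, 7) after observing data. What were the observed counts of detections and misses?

Under Beta–binomial conjugacy the posterior parameters are (α+s, β+f).
So s = 10 − 4 = 6 and f = 7 − 3 = 4.

6 detections and 4 misses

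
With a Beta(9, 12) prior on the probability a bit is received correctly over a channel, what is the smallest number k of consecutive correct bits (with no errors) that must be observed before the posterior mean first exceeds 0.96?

After k correct bits and 0 errors the posterior is Beta(9+k, 12), with mean (9+k)/(9+12+k).
Set (9+k)/(21+k) > 0.96 and solve: k > (0.96·21 − 9)/(1 − 0.96) = 279.000.
The smallest integer exceeding 279.000 is 280, and checking k=280: (289)/(301) = 0.9601 > 0.96.

k = 280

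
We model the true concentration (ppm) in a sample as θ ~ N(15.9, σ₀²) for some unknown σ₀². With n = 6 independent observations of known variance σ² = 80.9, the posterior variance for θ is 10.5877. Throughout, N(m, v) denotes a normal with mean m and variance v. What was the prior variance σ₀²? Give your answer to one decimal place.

For the Normal–Normal model with known σ², precisions add: τ_n = τ₀ + n/σ².
So 1/σ₀² = 1/10.5877 − 6/80.9 = 0.094449 − 0.074166 = 0.020283.
Hence σ₀² = 1/0.020283 ≈ 49.3.

σ₀² = 49.3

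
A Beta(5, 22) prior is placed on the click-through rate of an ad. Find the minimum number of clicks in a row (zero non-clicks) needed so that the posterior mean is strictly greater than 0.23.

k = 2

After k clicks and 0 non-clicks the posterior is Beta(5+k, 22), with mean (5+k)/(5+22+k).
Set (5+k)/(27+k) > 0.23 and solve: k > (0.23·27 − 5)/(1 − 0.23) = 1.571.
The smallest integer exceeding 1.571 is 2.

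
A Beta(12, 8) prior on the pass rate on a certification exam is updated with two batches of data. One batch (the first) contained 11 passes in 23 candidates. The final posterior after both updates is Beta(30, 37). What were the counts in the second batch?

7 passes and 17 failures

Sequential conjugate updates are equivalent to a single update on the pooled data, so total successes = posterior α − prior α and total failures = posterior β − prior β.
Total across both batches: 30−12=18 passes, 37−8=29 failures.
Subtract the first batch: 18−11=7 passes and 29−12=17 failures.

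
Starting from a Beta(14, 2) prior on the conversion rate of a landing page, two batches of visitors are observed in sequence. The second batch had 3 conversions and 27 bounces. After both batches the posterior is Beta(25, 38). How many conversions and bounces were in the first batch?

8 conversions and 9 bounces

Because Beta–binomial updating is additive in the counts, the combined data contributed (α_post−α_prior, β_post−β_prior) successes and failures.
Total across both batches: 25−14=11 conversions, 38−2=36 bounces.
Subtract the second batch: 11−3=8 conversions and 36−27=9 bounces.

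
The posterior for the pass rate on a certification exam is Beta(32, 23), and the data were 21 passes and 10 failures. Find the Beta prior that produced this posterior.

A Beta(α, β) prior with s successes and f failures in binomial data gives a Beta(α+s, β+f) posterior.
Subtract the data counts: 32−21=11, 23−10=13.

Beta(11, 13)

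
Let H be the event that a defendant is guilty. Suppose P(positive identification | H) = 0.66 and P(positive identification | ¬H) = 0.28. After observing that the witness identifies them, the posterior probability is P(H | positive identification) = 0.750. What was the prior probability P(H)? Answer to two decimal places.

P(H) = 0.56

Bayes' rule in odds form gives O(H|E) = O(H)·[P(E|H)/P(E|¬H)], hence O(H) = O(H|E)/LR.
Posterior odds = 0.750/(1−0.750) = 3.0000. LR = 0.66/0.28 = 2.3571.
Prior odds = 3.0000/2.3571 = 1.2728, so P(H) = 1.2728/(1+1.2728) ≈ 0.56.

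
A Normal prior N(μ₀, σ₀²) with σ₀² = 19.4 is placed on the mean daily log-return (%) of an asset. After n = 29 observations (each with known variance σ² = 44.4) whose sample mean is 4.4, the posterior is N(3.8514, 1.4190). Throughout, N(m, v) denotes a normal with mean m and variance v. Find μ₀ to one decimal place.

μ₀ = -3.1

The posterior mean is a precision-weighted average: μ_n = (τ₀μ₀ + τ_data·x̄)/(τ₀+τ_data), with τ₀=1/σ₀² and τ_data=n/σ².
Here τ₀ = 1/19.4 = 0.051546 and τ_data = 29/44.4 = 0.653153, so τ_n = 0.704699.
Rearranging for μ₀: μ₀ = (μ_n·τ_n − τ_data·x̄)/τ₀ = (3.8514·0.704699 − 0.653153·4.4) / 0.051546 = -0.159795/0.051546 ≈ -3.1.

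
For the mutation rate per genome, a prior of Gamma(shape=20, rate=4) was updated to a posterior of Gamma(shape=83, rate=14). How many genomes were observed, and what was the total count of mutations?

Gamma–Poisson conjugacy: posterior shape = α + Σxᵢ, posterior rate = β + n.
Matching: Σxᵢ = 83 − 20 = 63 and n = 14 − 4 = 10.

n = 10 genomes with total 63 mutations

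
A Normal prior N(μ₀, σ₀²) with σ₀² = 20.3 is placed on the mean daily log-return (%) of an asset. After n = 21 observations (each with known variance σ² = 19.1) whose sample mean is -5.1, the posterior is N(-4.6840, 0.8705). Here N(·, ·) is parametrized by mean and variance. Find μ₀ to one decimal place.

The posterior mean is a precision-weighted average: μ_n = (τ₀μ₀ + τ_data·x̄)/(τ₀+τ_data), with τ₀=1/σ₀² and τ_data=n/σ².
Here τ₀ = 1/20.3 = 0.049261 and τ_data = 21/19.1 = 1.099476, so τ_n = 1.148737.
Rearranging for μ₀: μ₀ = (μ_n·τ_n − τ_data·x̄)/τ₀ = (-4.6840·1.148737 − 1.099476·-5.1) / 0.049261 = 0.226643/0.049261 ≈ 4.6.

μ₀ = 4.6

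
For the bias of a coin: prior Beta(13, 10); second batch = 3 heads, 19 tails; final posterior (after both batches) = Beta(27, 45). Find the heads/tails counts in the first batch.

11 heads and 16 tails

Sequential conjugate updates are equivalent to a single update on the pooled data, so total successes = posterior α − prior α and total failures = posterior β − prior β.
Total across both batches: 27−13=14 heads, 45−10=35 tails.
Subtract the second batch: 14−3=11 heads and 35−19=16 tails.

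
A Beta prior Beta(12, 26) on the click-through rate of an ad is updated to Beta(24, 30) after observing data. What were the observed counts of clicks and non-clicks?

12 clicks and 4 non-clicks

Beta is conjugate to the binomial likelihood: posterior = Beta(a+s, b+f).
Match parameters: s=24−12=12, f=30−26=4.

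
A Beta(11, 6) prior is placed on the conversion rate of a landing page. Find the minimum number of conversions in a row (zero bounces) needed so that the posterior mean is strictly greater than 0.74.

k = 7

After k conversions and 0 bounces the posterior is Beta(11+k, 6), with mean (11+k)/(11+6+k).
Set (11+k)/(17+k) > 0.74 and solve: k > (0.74·17 − 11)/(1 − 0.74) = 6.077.
The smallest integer exceeding 6.077 is 7.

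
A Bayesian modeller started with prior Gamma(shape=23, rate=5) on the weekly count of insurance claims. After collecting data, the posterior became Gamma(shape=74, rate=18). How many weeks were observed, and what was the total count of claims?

n = 13 weeks with total 51 claims

A Gamma(α, β) prior (rate parametrization) on a Poisson rate with n observations summing to S gives posterior Gamma(α+S, β+n).
Matching: Σxᵢ = 74 − 23 = 51 and n = 18 − 5 = 13.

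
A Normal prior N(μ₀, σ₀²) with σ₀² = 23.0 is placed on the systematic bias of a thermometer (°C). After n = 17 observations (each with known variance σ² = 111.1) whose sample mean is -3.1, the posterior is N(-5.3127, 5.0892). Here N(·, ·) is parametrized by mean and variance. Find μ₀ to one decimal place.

The posterior mean is a precision-weighted average: μ_n = (τ₀μ₀ + τ_data·x̄)/(τ₀+τ_data), with τ₀=1/σ₀² and τ_data=n/σ².
Here τ₀ = 1/23.0 = 0.043478 and τ_data = 17/111.1 = 0.153015, so τ_n = 0.196493.
Rearranging for μ₀: μ₀ = (μ_n·τ_n − τ_data·x̄)/τ₀ = (-5.3127·0.196493 − 0.153015·-3.1) / 0.043478 = -0.569562/0.043478 ≈ -13.1.

μ₀ = -13.1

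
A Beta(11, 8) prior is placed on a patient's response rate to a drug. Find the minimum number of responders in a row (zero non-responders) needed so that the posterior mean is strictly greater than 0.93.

After k responders and 0 non-responders the posterior is Beta(11+k, 8), with mean (11+k)/(11+8+k).
Set (11+k)/(19+k) > 0.93 and solve: k > (0.93·19 − 11)/(1 − 0.93) = 95.286.
The smallest integer exceeding 95.286 is 96.

k = 96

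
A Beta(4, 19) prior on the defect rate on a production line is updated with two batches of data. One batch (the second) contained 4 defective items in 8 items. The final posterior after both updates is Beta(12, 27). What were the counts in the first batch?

Because Beta–binomial updating is additive in the counts, the combined data contributed (α_post−α_prior, β_post−β_prior) successes and failures.
Total across both batches: 12−4=8 defective items, 27−19=8 good items.
Subtract the second batch: 8−4=4 defective items and 8−4=4 good items.

4 defective items and 4 good items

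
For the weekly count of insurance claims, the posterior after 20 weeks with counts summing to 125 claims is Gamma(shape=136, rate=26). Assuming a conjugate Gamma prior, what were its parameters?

Gamma(shape=11, rate=6)

A Gamma(α, β) prior (rate parametrization) on a Poisson rate with n observations summing to S gives posterior Gamma(α+S, β+n).
So α = 136 − 125 = 11 and β = 26 − 20 = 6.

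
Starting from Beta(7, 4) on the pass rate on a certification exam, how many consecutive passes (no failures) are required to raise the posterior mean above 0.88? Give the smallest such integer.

k = 23

After k passes and 0 failures the posterior is Beta(7+k, 4), with mean (7+k)/(7+4+k).
Set (7+k)/(11+k) > 0.88 and solve: k > (0.88·11 − 7)/(1 − 0.88) = 22.333.
The smallest integer exceeding 22.333 is 23.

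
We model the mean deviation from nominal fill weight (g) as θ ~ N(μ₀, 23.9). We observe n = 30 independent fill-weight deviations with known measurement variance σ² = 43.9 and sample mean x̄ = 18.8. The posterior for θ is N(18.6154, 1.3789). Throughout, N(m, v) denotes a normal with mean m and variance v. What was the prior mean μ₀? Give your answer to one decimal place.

μ₀ = 15.6

The posterior mean is a precision-weighted average: μ_n = (τ₀μ₀ + τ_data·x̄)/(τ₀+τ_data), with τ₀=1/σ₀² and τ_data=n/σ².
Here τ₀ = 1/23.9 = 0.041841 and τ_data = 30/43.9 = 0.683371, so τ_n = 0.725212.
Rearranging for μ₀: μ₀ = (μ_n·τ_n − τ_data·x̄)/τ₀ = (18.6154·0.725212 − 0.683371·18.8) / 0.041841 = 0.652737/0.041841 ≈ 15.6.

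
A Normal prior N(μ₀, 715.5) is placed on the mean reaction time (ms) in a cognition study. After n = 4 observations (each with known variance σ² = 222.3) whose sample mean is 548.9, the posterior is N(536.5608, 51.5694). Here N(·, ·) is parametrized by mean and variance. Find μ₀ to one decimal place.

With known observation variance, the Normal–Normal posterior has precision τ_n = τ₀ + n/σ² and mean μ_n = (τ₀μ₀ + (n/σ²)x̄)/τ_n.
Here τ₀ = 1/715.5 = 0.001398 and τ_data = 4/222.3 = 0.017994, so τ_n = 0.019392.
Rearranging for μ₀: μ₀ = (μ_n·τ_n − τ_data·x̄)/τ₀ = (536.5608·0.019392 − 0.017994·548.9) / 0.001398 = 0.528080/0.001398 ≈ 377.7.

μ₀ = 377.7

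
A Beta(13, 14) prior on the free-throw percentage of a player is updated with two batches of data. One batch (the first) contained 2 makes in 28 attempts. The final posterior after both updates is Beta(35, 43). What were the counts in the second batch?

Because Beta–binomial updating is additive in the counts, the combined data contributed (α_post−α_prior, β_post−β_prior) successes and failures.
Total across both batches: 35−13=22 makes, 43−14=29 misses.
Subtract the first batch: 22−2=20 makes and 29−26=3 misses.

20 makes and 3 misses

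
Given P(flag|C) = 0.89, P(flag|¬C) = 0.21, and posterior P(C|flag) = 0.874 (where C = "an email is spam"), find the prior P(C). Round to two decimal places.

P(C) = 0.62

In odds form, posterior odds = prior odds × likelihood ratio, so prior odds = posterior odds ÷ LR.
Posterior odds = 0.874/(1−0.874) = 6.9365. LR = 0.89/0.21 = 4.2381.
Prior odds = 6.9365/4.2381 = 1.6367, so P(C) = 1.6367/(1+1.6367) ≈ 0.62.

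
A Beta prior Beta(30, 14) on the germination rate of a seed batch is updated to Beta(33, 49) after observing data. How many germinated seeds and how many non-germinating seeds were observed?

3 germinated seeds and 35 non-germinating seeds

Under Beta–binomial conjugacy the posterior parameters are (a+s, b+f).
So s = 33 − 30 = 3 and f = 49 − 14 = 35.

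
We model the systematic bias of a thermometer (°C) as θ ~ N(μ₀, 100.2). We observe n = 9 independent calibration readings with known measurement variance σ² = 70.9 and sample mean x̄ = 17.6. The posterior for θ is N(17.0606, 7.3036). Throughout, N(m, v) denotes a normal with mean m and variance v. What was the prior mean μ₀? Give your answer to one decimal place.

μ₀ = 10.2

The posterior mean is a precision-weighted average: μ_n = (τ₀μ₀ + τ_data·x̄)/(τ₀+τ_data), with τ₀=1/σ₀² and τ_data=n/σ².
Here τ₀ = 1/100.2 = 0.009980 and τ_data = 9/70.9 = 0.126939, so τ_n = 0.136919.
Rearranging for μ₀: μ₀ = (μ_n·τ_n − τ_data·x̄)/τ₀ = (17.0606·0.136919 − 0.126939·17.6) / 0.009980 = 0.101794/0.009980 ≈ 10.2.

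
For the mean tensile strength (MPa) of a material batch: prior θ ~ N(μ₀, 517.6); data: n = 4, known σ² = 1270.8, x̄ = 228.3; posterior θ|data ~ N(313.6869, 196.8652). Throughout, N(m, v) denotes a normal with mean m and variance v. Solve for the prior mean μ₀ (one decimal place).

With known observation variance, the Normal–Normal posterior has precision τ_n = τ₀ + n/σ² and mean μ_n = (τ₀μ₀ + (n/σ²)x̄)/τ_n.
Here τ₀ = 1/517.6 = 0.001932 and τ_data = 4/1270.8 = 0.003148, so τ_n = 0.005080.
Rearranging for μ₀: μ₀ = (μ_n·τ_n − τ_data·x̄)/τ₀ = (313.6869·0.005080 − 0.003148·228.3) / 0.001932 = 0.874841/0.001932 ≈ 452.8.

μ₀ = 452.8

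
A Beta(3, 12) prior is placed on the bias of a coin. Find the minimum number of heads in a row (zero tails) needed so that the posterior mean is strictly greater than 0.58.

After k heads and 0 tails the posterior is Beta(3+k, 12), with mean (3+k)/(3+12+k).
Set (3+k)/(15+k) > 0.58 and solve: k > (0.58·15 − 3)/(1 − 0.58) = 13.571.
The smallest integer exceeding 13.571 is 14, and checking k=14: (17)/(29) = 0.5862 > 0.58.

k = 14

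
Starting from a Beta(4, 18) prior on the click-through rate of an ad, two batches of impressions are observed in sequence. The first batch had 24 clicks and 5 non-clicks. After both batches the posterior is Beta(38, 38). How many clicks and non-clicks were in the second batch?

Because Beta–binomial updating is additive in the counts, the combined data contributed (α_post−α_prior, β_post−β_prior) successes and failures.
Total across both batches: 38−4=34 clicks, 38−18=20 non-clicks.
Subtract the first batch: 34−24=10 clicks and 20−5=15 non-clicks.

10 clicks and 15 non-clicks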